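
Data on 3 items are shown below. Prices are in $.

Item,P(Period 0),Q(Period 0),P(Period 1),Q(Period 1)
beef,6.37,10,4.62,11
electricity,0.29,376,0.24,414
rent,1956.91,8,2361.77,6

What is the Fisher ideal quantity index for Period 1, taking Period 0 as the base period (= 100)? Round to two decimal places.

Laspeyres component (base-period weights):
ΣP(Period 0)Q(Period 1) = 6.37×11 + 0.29×414 + 1956.91×6 = 70.07 + 120.06 + 11741.46 = 11931.59
ΣP(Period 0)Q(Period 0) = 6.37×10 + 0.29×376 + 1956.91×8 = 63.7 + 109.04 + 15655.28 = 15828.02
L = 11931.59 / 15828.02 × 100 = 75.3827
Paasche component (current-period weights):
ΣP(Period 1)Q(Period 1) = 4.62×11 + 0.24×414 + 2361.77×6 = 50.82 + 99.36 + 14170.62 = 14320.8
ΣP(Period 1)Q(Period 0) = 4.62×10 + 0.24×376 + 2361.77×8 = 46.2 + 90.24 + 18894.16 = 19030.6
P = 14320.8 / 19030.6 × 100 = 75.2514
Fisher = √(L × P) = √(75.3827 × 75.2514) = 75.3170

75.32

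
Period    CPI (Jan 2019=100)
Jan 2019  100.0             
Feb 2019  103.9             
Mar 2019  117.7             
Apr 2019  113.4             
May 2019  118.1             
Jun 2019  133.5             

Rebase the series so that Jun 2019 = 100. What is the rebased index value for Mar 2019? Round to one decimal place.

88.2

Rebased(Mar 2019) = 117.7 / 133.5 × 100 = 88.1648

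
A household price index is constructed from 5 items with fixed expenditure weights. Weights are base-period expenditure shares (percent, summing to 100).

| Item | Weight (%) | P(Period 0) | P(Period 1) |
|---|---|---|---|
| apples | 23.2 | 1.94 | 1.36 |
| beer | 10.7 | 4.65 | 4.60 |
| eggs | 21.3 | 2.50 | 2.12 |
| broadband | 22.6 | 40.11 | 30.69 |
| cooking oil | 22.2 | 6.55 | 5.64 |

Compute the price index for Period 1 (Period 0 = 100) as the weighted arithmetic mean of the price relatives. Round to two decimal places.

apples: 23.2 × (1.36/1.94) = 23.2 × 0.701031 = 16.2639
beer: 10.7 × (4.60/4.65) = 10.7 × 0.989247 = 10.5849
eggs: 21.3 × (2.12/2.50) = 21.3 × 0.848000 = 18.0624
broadband: 22.6 × (30.69/40.11) = 22.6 × 0.765146 = 17.2923
cooking oil: 22.2 × (5.64/6.55) = 22.2 × 0.861069 = 19.1157
Index = Σ wᵢ·(p₁ᵢ/p₀ᵢ) = 16.2639 + 10.5849 + 18.0624 + 17.2923 + 19.1157 = 81.3193

81.32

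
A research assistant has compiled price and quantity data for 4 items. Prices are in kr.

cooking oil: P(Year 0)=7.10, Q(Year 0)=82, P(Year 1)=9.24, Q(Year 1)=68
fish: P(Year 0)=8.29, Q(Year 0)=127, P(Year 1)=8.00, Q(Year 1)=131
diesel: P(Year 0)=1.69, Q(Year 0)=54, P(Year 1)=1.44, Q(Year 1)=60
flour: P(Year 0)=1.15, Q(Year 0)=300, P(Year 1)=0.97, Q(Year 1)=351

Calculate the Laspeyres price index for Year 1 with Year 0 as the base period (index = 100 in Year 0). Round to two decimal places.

Laspeyres price index uses base-period quantities as weights.
ΣP(Year 1)·Q(Year 0) = 9.24×82 + 8.00×127 + 1.44×54 + 0.97×300 = 757.68 + 1016 + 77.76 + 291 = 2142.44
ΣP(Year 0)·Q(Year 0) = 7.10×82 + 8.29×127 + 1.69×54 + 1.15×300 = 582.2 + 1052.83 + 91.26 + 345 = 2071.29
Index = 2142.44 / 2071.29 × 100 = 103.4351

103.44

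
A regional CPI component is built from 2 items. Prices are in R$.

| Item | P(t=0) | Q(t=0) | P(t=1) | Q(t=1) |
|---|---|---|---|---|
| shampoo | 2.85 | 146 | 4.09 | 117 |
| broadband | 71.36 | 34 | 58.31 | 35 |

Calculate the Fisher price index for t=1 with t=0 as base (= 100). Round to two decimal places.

Laspeyres component (base-period weights):
ΣP(t=1)Q(t=0) = 4.09×146 + 58.31×34 = 597.14 + 1982.54 = 2579.68
ΣP(t=0)Q(t=0) = 2.85×146 + 71.36×34 = 416.1 + 2426.24 = 2842.34
L = 2579.68 / 2842.34 × 100 = 90.7590
Paasche component (current-period weights):
ΣP(t=1)Q(t=1) = 4.09×117 + 58.31×35 = 478.53 + 2040.85 = 2519.38
ΣP(t=0)Q(t=1) = 2.85×117 + 71.36×35 = 333.45 + 2497.6 = 2831.05
P = 2519.38 / 2831.05 × 100 = 88.9910
Fisher = √(L × P) = √(90.7590 × 88.9910) = 89.8707

89.87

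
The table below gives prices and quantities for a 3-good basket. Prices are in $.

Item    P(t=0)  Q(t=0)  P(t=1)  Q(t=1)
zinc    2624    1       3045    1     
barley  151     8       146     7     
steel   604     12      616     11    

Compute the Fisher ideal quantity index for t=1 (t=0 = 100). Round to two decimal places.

Laspeyres component (base-period weights):
ΣP(t=0)Q(t=1) = 2624×1 + 151×7 + 604×11 = 2624 + 1057 + 6644 = 10325
ΣP(t=0)Q(t=0) = 2624×1 + 151×8 + 604×12 = 2624 + 1208 + 7248 = 11080
L = 10325 / 11080 × 100 = 93.1859
Paasche component (current-period weights):
ΣP(t=1)Q(t=1) = 3045×1 + 146×7 + 616×11 = 3045 + 1022 + 6776 = 10843
ΣP(t=1)Q(t=0) = 3045×1 + 146×8 + 616×12 = 3045 + 1168 + 7392 = 11605
P = 10843 / 11605 × 100 = 93.4339
Fisher = √(L × P) = √(93.1859 × 93.4339) = 93.3098

93.31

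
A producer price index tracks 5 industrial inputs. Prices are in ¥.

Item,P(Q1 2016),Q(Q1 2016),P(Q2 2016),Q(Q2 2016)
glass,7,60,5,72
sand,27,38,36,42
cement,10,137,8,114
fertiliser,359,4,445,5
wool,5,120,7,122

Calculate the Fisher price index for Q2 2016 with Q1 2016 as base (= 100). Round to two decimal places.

Laspeyres component (base-period weights):
ΣP(Q2 2016)Q(Q1 2016) = 5×60 + 36×38 + 8×137 + 445×4 + 7×120 = 300 + 1368 + 1096 + 1780 + 840 = 5384
ΣP(Q1 2016)Q(Q1 2016) = 7×60 + 27×38 + 10×137 + 359×4 + 5×120 = 420 + 1026 + 1370 + 1436 + 600 = 4852
L = 5384 / 4852 × 100 = 110.9646
Paasche component (current-period weights):
ΣP(Q2 2016)Q(Q2 2016) = 5×72 + 36×42 + 8×114 + 445×5 + 7×122 = 360 + 1512 + 912 + 2225 + 854 = 5863
ΣP(Q1 2016)Q(Q2 2016) = 7×72 + 27×42 + 10×114 + 359×5 + 5×122 = 504 + 1134 + 1140 + 1795 + 610 = 5183
P = 5863 / 5183 × 100 = 113.1198
Fisher = √(L × P) = √(110.9646 × 113.1198) = 112.0370

112.04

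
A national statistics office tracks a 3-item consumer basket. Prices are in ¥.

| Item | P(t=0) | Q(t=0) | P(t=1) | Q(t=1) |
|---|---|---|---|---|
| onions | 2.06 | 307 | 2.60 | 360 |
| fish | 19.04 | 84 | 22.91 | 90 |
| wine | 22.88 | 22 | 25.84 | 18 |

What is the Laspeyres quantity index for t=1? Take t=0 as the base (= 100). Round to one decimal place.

Laspeyres quantity index uses base-period prices as weights.
ΣP(t=0)·Q(t=1) = 2.06×360 + 19.04×90 + 22.88×18 = 741.6 + 1713.6 + 411.84 = 2867.04
ΣP(t=0)·Q(t=0) = 2.06×307 + 19.04×84 + 22.88×22 = 632.42 + 1599.36 + 503.36 = 2735.14
Index = 2867.04 / 2735.14 × 100 = 104.8224

104.8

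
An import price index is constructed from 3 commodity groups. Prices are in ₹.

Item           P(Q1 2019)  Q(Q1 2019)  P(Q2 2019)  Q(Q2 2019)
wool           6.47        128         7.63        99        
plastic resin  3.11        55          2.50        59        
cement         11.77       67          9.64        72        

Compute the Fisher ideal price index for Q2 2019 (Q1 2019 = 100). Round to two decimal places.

Laspeyres component (base-period weights):
ΣP(Q2 2019)Q(Q1 2019) = 7.63×128 + 2.50×55 + 9.64×67 = 976.64 + 137.5 + 645.88 = 1760.02
ΣP(Q1 2019)Q(Q1 2019) = 6.47×128 + 3.11×55 + 11.77×67 = 828.16 + 171.05 + 788.59 = 1787.8
L = 1760.02 / 1787.8 × 100 = 98.4461
Paasche component (current-period weights):
ΣP(Q2 2019)Q(Q2 2019) = 7.63×99 + 2.50×59 + 9.64×72 = 755.37 + 147.5 + 694.08 = 1596.95
ΣP(Q1 2019)Q(Q2 2019) = 6.47×99 + 3.11×59 + 11.77×72 = 640.53 + 183.49 + 847.44 = 1671.46
P = 1596.95 / 1671.46 × 100 = 95.5422
Fisher = √(L × P) = √(98.4461 × 95.5422) = 96.9833

96.98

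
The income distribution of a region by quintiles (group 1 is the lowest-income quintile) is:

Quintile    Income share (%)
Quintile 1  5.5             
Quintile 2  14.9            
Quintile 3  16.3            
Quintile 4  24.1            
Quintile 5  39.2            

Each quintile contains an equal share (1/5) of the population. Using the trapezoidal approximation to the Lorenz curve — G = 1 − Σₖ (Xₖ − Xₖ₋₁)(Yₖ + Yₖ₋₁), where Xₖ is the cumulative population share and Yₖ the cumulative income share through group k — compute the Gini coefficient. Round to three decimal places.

0.306

Cumulative income shares Yₖ: 0.0550, 0.2040, 0.3670, 0.6080, 1.0000
Σ (Xₖ−Xₖ₋₁)(Yₖ+Yₖ₋₁) = (1/5)(0.0550+0.0000) + (1/5)(0.2040+0.0550) + (1/5)(0.3670+0.2040) + (1/5)(0.6080+0.3670) + (1/5)(1.0000+0.6080)
  = 0.0110 + 0.0518 + 0.1142 + 0.1950 + 0.3216 = 0.6936
G = 1 − 0.6936 = 0.3064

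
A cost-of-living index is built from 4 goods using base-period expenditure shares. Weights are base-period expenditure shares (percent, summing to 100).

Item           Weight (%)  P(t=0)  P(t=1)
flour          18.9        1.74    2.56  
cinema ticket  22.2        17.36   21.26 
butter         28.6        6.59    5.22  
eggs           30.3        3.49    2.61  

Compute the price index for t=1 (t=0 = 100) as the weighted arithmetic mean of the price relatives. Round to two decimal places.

100.31

flour: 18.9 × (2.56/1.74) = 18.9 × 1.471264 = 27.8069
cinema ticket: 22.2 × (21.26/17.36) = 22.2 × 1.224654 = 27.1873
butter: 28.6 × (5.22/6.59) = 28.6 × 0.792109 = 22.6543
eggs: 30.3 × (2.61/3.49) = 30.3 × 0.747851 = 22.6599
Index = Σ wᵢ·(p₁ᵢ/p₀ᵢ) = 27.8069 + 27.1873 + 22.6543 + 22.6599 = 100.3084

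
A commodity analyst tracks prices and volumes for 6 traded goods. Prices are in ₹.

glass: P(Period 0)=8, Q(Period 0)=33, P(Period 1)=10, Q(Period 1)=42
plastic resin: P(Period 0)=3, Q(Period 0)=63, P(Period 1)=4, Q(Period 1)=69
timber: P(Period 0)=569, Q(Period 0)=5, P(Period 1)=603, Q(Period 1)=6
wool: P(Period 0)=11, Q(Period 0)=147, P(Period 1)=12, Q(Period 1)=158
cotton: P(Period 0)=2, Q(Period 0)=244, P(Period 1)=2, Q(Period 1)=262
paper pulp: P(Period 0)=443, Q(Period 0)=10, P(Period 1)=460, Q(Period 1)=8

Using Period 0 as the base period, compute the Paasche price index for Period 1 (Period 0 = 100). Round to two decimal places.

106.67

Paasche price index uses current-period quantities as weights.
ΣP(Period 1)·Q(Period 1) = 10×42 + 4×69 + 603×6 + 12×158 + 2×262 + 460×8 = 420 + 276 + 3618 + 1896 + 524 + 3680 = 10414
ΣP(Period 0)·Q(Period 1) = 8×42 + 3×69 + 569×6 + 11×158 + 2×262 + 443×8 = 336 + 207 + 3414 + 1738 + 524 + 3544 = 9763
Index = 10414 / 9763 × 100 = 106.6680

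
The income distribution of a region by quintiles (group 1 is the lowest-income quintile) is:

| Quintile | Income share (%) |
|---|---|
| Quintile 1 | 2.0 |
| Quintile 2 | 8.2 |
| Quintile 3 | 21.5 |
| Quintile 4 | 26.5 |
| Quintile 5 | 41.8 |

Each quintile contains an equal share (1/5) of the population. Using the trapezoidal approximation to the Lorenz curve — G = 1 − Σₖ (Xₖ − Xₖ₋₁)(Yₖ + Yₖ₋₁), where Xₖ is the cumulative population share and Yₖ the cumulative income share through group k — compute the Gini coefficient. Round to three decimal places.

0.392

Cumulative income shares Yₖ: 0.0200, 0.1020, 0.3170, 0.5820, 1.0000
Σ (Xₖ−Xₖ₋₁)(Yₖ+Yₖ₋₁) = (1/5)(0.0200+0.0000) + (1/5)(0.1020+0.0200) + (1/5)(0.3170+0.1020) + (1/5)(0.5820+0.3170) + (1/5)(1.0000+0.5820)
  = 0.0040 + 0.0244 + 0.0838 + 0.1798 + 0.3164 = 0.6084
G = 1 − 0.6084 = 0.3916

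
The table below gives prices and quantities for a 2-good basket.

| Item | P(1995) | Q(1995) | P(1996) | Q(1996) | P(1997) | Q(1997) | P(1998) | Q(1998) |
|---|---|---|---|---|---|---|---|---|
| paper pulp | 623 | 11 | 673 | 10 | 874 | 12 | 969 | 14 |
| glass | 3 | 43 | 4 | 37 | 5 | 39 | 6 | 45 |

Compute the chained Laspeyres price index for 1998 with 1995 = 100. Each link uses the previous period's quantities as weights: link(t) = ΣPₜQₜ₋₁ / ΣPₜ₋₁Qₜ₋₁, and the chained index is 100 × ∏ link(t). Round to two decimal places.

156.32

Link 1995→1996:
ΣP(1996)Q(1995) = 673×11 + 4×43 = 7403 + 172 = 7575
ΣP(1995)Q(1995) = 623×11 + 3×43 = 6853 + 129 = 6982
link = 7575/6982 = 1.084933
Link 1996→1997:
ΣP(1997)Q(1996) = 874×10 + 5×37 = 8740 + 185 = 8925
ΣP(1996)Q(1996) = 673×10 + 4×37 = 6730 + 148 = 6878
link = 8925/6878 = 1.297616
Link 1997→1998:
ΣP(1998)Q(1997) = 969×12 + 6×39 = 11628 + 234 = 11862
ΣP(1997)Q(1997) = 874×12 + 5×39 = 10488 + 195 = 10683
link = 11862/10683 = 1.110362
Chained index = 100 × 1.084933 × 1.297616 × 1.110362 = 156.3196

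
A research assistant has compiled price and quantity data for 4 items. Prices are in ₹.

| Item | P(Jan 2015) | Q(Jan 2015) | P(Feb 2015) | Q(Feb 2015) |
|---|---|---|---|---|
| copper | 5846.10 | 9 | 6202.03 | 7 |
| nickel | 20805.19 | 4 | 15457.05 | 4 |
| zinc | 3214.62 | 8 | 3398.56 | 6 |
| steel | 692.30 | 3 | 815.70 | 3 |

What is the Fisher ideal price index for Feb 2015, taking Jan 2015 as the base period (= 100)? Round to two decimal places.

89.01

Laspeyres component (base-period weights):
ΣP(Feb 2015)Q(Jan 2015) = 6202.03×9 + 15457.05×4 + 3398.56×8 + 815.70×3 = 55818.27 + 61828.2 + 27188.48 + 2447.1 = 147282.05
ΣP(Jan 2015)Q(Jan 2015) = 5846.10×9 + 20805.19×4 + 3214.62×8 + 692.30×3 = 52614.9 + 83220.76 + 25716.96 + 2076.9 = 163629.52
L = 147282.05 / 163629.52 × 100 = 90.0095
Paasche component (current-period weights):
ΣP(Feb 2015)Q(Feb 2015) = 6202.03×7 + 15457.05×4 + 3398.56×6 + 815.70×3 = 43414.21 + 61828.2 + 20391.36 + 2447.1 = 128080.87
ΣP(Jan 2015)Q(Feb 2015) = 5846.10×7 + 20805.19×4 + 3214.62×6 + 692.30×3 = 40922.7 + 83220.76 + 19287.72 + 2076.9 = 145508.08
P = 128080.87 / 145508.08 × 100 = 88.0232
Fisher = √(L × P) = √(90.0095 × 88.0232) = 89.0108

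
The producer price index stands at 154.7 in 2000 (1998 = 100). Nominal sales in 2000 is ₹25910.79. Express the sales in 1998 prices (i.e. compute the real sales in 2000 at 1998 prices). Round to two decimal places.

16749.06

Real = Nominal ÷ (Index/100) = 25910.79 ÷ (154.7/100)
     = 25910.79 ÷ 1.547 = 16749.0562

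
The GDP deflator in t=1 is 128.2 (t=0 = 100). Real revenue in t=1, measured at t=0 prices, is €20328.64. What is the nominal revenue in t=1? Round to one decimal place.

26061.3

Nominal = Real × (Index/100) = 20328.64 × (128.2/100)
        = 20328.64 × 1.282 = 26061.3165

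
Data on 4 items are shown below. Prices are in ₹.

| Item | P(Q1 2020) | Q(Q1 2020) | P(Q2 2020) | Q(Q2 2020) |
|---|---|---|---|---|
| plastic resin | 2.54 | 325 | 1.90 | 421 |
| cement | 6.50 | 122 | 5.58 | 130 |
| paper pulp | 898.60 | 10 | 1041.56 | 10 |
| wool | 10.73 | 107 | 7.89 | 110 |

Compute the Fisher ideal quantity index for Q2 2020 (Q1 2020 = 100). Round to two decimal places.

Laspeyres component (base-period weights):
ΣP(Q1 2020)Q(Q2 2020) = 2.54×421 + 6.50×130 + 898.60×10 + 10.73×110 = 1069.34 + 845 + 8986 + 1180.3 = 12080.64
ΣP(Q1 2020)Q(Q1 2020) = 2.54×325 + 6.50×122 + 898.60×10 + 10.73×107 = 825.5 + 793 + 8986 + 1148.11 = 11752.61
L = 12080.64 / 11752.61 × 100 = 102.7911
Paasche component (current-period weights):
ΣP(Q2 2020)Q(Q2 2020) = 1.90×421 + 5.58×130 + 1041.56×10 + 7.89×110 = 799.9 + 725.4 + 10415.6 + 867.9 = 12808.8
ΣP(Q2 2020)Q(Q1 2020) = 1.90×325 + 5.58×122 + 1041.56×10 + 7.89×107 = 617.5 + 680.76 + 10415.6 + 844.23 = 12558.09
P = 12808.8 / 12558.09 × 100 = 101.9964
Fisher = √(L × P) = √(102.7911 × 101.9964) = 102.3930

102.39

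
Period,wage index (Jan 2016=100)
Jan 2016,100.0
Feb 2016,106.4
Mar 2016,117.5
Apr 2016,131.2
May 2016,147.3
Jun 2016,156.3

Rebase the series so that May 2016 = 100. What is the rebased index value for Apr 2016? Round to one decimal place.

89.1

Rebased(Apr 2016) = 131.2 / 147.3 × 100 = 89.0699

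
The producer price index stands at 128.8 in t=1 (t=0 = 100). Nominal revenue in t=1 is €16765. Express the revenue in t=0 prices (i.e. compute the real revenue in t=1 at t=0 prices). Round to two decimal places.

13016.30

Real = Nominal ÷ (Index/100) = 16765 ÷ (128.8/100)
     = 16765 ÷ 1.288 = 13016.3043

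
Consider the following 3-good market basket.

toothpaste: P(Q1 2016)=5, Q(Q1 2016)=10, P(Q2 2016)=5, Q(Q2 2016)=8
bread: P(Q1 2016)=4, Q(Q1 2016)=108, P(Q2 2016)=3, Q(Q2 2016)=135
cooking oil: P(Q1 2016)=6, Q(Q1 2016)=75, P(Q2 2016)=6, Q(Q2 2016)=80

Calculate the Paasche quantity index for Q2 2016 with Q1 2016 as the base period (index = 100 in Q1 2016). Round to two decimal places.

Paasche quantity index uses current-period prices as weights.
ΣP(Q2 2016)·Q(Q2 2016) = 5×8 + 3×135 + 6×80 = 40 + 405 + 480 = 925
ΣP(Q2 2016)·Q(Q1 2016) = 5×10 + 3×108 + 6×75 = 50 + 324 + 450 = 824
Index = 925 / 824 × 100 = 112.2573

112.26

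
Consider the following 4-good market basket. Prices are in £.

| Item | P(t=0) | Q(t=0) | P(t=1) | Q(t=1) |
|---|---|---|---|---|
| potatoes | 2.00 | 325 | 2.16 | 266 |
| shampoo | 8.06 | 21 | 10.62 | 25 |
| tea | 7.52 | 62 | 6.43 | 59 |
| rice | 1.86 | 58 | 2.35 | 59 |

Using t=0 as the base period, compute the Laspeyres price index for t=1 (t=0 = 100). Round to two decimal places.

Laspeyres price index uses base-period quantities as weights.
ΣP(t=1)·Q(t=0) = 2.16×325 + 10.62×21 + 6.43×62 + 2.35×58 = 702 + 223.02 + 398.66 + 136.3 = 1459.98
ΣP(t=0)·Q(t=0) = 2.00×325 + 8.06×21 + 7.52×62 + 1.86×58 = 650 + 169.26 + 466.24 + 107.88 = 1393.38
Index = 1459.98 / 1393.38 × 100 = 104.7797

104.78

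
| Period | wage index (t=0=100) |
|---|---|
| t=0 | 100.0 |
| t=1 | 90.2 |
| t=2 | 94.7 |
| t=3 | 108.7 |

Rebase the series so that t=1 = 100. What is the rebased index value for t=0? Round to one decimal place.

110.9

Rebased(t=0) = 100.0 / 90.2 × 100 = 110.8647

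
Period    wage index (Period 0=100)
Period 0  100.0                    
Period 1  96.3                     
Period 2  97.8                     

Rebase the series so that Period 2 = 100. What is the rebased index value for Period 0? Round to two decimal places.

102.25

Rebased(Period 0) = 100.0 / 97.8 × 100 = 102.2495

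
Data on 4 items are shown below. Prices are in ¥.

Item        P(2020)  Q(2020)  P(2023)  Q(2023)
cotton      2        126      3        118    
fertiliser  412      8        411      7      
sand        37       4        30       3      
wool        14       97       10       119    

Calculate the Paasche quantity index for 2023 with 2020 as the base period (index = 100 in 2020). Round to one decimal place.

94.8

Paasche quantity index uses current-period prices as weights.
ΣP(2023)·Q(2023) = 3×118 + 411×7 + 30×3 + 10×119 = 354 + 2877 + 90 + 1190 = 4511
ΣP(2023)·Q(2020) = 3×126 + 411×8 + 30×4 + 10×97 = 378 + 3288 + 120 + 970 = 4756
Index = 4511 / 4756 × 100 = 94.8486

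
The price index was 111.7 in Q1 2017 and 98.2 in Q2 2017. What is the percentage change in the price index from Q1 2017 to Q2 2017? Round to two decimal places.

-12.09%

Change = (98.2 − 111.7) / 111.7 × 100
       = -13.5 / 111.7 × 100 = -12.0859%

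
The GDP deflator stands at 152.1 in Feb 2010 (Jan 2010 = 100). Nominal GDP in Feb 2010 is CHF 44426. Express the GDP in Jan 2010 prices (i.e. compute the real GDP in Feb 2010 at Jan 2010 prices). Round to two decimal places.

29208.42

Real = Nominal ÷ (Index/100) = 44426 ÷ (152.1/100)
     = 44426 ÷ 1.521 = 29208.4155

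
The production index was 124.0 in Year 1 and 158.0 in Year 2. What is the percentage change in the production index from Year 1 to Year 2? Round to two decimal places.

27.42%

Change = (158.0 − 124.0) / 124.0 × 100
       = 34.0 / 124.0 × 100 = 27.4194%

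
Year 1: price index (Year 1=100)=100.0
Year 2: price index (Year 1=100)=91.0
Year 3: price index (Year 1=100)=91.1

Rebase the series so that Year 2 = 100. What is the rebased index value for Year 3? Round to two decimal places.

100.11

Rebased(Year 3) = 91.1 / 91.0 × 100 = 100.1099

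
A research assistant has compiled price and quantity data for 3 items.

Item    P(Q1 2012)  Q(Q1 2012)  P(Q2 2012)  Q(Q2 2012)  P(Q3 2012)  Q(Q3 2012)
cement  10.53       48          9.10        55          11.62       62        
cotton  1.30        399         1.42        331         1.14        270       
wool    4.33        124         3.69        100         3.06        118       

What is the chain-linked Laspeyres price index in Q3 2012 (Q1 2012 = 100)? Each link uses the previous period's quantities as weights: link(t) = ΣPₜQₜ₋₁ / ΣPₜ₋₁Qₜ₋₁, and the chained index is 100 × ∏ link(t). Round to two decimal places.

92.39

Link Q1 2012→Q2 2012:
ΣP(Q2 2012)Q(Q1 2012) = 9.10×48 + 1.42×399 + 3.69×124 = 436.8 + 566.58 + 457.56 = 1460.94
ΣP(Q1 2012)Q(Q1 2012) = 10.53×48 + 1.30×399 + 4.33×124 = 505.44 + 518.7 + 536.92 = 1561.06
link = 1460.94/1561.06 = 0.935864
Link Q2 2012→Q3 2012:
ΣP(Q3 2012)Q(Q2 2012) = 11.62×55 + 1.14×331 + 3.06×100 = 639.1 + 377.34 + 306 = 1322.44
ΣP(Q2 2012)Q(Q2 2012) = 9.10×55 + 1.42×331 + 3.69×100 = 500.5 + 470.02 + 369 = 1339.52
link = 1322.44/1339.52 = 0.987249
Chained index = 100 × 0.935864 × 0.987249 = 92.3931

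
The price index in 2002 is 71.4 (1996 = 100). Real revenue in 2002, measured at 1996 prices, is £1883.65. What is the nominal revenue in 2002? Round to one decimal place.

1344.9

Nominal = Real × (Index/100) = 1883.65 × (71.4/100)
        = 1883.65 × 0.714 = 1344.9261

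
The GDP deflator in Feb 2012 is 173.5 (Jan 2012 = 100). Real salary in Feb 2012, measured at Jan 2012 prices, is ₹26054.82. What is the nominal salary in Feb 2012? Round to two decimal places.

45205.11

Nominal = Real × (Index/100) = 26054.82 × (173.5/100)
        = 26054.82 × 1.735 = 45205.1127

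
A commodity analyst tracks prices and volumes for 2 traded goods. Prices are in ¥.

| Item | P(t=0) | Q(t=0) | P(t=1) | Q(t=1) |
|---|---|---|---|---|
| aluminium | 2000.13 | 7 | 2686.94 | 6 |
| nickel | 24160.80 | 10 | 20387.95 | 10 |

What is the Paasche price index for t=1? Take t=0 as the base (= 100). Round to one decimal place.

86.7

Paasche price index uses current-period quantities as weights.
ΣP(t=1)·Q(t=1) = 2686.94×6 + 20387.95×10 = 16121.64 + 203879.5 = 220001.14
ΣP(t=0)·Q(t=1) = 2000.13×6 + 24160.80×10 = 12000.78 + 241608 = 253608.78
Index = 220001.14 / 253608.78 × 100 = 86.7482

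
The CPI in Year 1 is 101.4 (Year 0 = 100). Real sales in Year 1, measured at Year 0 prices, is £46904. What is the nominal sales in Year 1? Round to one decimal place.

47560.7

Nominal = Real × (Index/100) = 46904 × (101.4/100)
        = 46904 × 1.014 = 47560.6560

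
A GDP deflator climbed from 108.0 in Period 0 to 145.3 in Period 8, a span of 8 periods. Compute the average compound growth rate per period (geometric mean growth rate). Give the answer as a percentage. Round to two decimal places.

3.78%

Growth factor = (145.3/108.0)^(1/8) = (1.345370)^(1/8) = 1.037780
Growth rate = 1.037780 − 1 = 0.037780 = 3.7780%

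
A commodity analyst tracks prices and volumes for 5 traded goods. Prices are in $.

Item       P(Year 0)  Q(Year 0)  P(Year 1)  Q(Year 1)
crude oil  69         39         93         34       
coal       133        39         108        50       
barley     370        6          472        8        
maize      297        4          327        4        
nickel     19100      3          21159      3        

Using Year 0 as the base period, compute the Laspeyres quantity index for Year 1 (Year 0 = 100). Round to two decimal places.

102.71

Laspeyres quantity index uses base-period prices as weights.
ΣP(Year 0)·Q(Year 1) = 69×34 + 133×50 + 370×8 + 297×4 + 19100×3 = 2346 + 6650 + 2960 + 1188 + 57300 = 70444
ΣP(Year 0)·Q(Year 0) = 69×39 + 133×39 + 370×6 + 297×4 + 19100×3 = 2691 + 5187 + 2220 + 1188 + 57300 = 68586
Index = 70444 / 68586 × 100 = 102.7090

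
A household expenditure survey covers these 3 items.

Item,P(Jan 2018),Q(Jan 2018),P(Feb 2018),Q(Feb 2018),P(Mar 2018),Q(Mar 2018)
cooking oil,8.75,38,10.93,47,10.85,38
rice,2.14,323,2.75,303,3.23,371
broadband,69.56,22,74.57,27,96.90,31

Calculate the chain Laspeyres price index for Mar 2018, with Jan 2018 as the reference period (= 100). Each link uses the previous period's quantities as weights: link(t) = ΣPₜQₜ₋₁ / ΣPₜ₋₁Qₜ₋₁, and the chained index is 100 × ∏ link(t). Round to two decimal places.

Link Jan 2018→Feb 2018:
ΣP(Feb 2018)Q(Jan 2018) = 10.93×38 + 2.75×323 + 74.57×22 = 415.34 + 888.25 + 1640.54 = 2944.13
ΣP(Jan 2018)Q(Jan 2018) = 8.75×38 + 2.14×323 + 69.56×22 = 332.5 + 691.22 + 1530.32 = 2554.04
link = 2944.13/2554.04 = 1.152734
Link Feb 2018→Mar 2018:
ΣP(Mar 2018)Q(Feb 2018) = 10.85×47 + 3.23×303 + 96.90×27 = 509.95 + 978.69 + 2616.3 = 4104.94
ΣP(Feb 2018)Q(Feb 2018) = 10.93×47 + 2.75×303 + 74.57×27 = 513.71 + 833.25 + 2013.39 = 3360.35
link = 4104.94/3360.35 = 1.221581
Chained index = 100 × 1.152734 × 1.221581 = 140.8159

140.82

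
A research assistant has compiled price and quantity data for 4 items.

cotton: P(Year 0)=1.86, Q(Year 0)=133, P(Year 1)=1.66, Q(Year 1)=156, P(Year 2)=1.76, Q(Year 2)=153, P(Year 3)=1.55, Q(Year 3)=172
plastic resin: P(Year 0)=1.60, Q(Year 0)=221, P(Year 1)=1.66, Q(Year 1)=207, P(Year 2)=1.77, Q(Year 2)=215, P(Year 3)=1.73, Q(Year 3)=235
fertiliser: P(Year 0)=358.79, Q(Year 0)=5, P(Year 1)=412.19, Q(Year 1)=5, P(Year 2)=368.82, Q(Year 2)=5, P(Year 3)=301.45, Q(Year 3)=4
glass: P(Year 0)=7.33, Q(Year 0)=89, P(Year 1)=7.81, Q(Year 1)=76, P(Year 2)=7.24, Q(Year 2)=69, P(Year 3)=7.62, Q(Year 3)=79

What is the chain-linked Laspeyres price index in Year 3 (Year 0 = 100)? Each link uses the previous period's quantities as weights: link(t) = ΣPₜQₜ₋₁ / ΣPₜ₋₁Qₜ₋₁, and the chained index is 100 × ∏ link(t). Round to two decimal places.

90.25

Link Year 0→Year 1:
ΣP(Year 1)Q(Year 0) = 1.66×133 + 1.66×221 + 412.19×5 + 7.81×89 = 220.78 + 366.86 + 2060.95 + 695.09 = 3343.68
ΣP(Year 0)Q(Year 0) = 1.86×133 + 1.60×221 + 358.79×5 + 7.33×89 = 247.38 + 353.6 + 1793.95 + 652.37 = 3047.3
link = 3343.68/3047.3 = 1.097260
Link Year 1→Year 2:
ΣP(Year 2)Q(Year 1) = 1.76×156 + 1.77×207 + 368.82×5 + 7.24×76 = 274.56 + 366.39 + 1844.1 + 550.24 = 3035.29
ΣP(Year 1)Q(Year 1) = 1.66×156 + 1.66×207 + 412.19×5 + 7.81×76 = 258.96 + 343.62 + 2060.95 + 593.56 = 3257.09
link = 3035.29/3257.09 = 0.931902
Link Year 2→Year 3:
ΣP(Year 3)Q(Year 2) = 1.55×153 + 1.73×215 + 301.45×5 + 7.62×69 = 237.15 + 371.95 + 1507.25 + 525.78 = 2642.13
ΣP(Year 2)Q(Year 2) = 1.76×153 + 1.77×215 + 368.82×5 + 7.24×69 = 269.28 + 380.55 + 1844.1 + 499.56 = 2993.49
link = 2642.13/2993.49 = 0.882625
Chained index = 100 × 1.097260 × 0.931902 × 0.882625 = 90.2519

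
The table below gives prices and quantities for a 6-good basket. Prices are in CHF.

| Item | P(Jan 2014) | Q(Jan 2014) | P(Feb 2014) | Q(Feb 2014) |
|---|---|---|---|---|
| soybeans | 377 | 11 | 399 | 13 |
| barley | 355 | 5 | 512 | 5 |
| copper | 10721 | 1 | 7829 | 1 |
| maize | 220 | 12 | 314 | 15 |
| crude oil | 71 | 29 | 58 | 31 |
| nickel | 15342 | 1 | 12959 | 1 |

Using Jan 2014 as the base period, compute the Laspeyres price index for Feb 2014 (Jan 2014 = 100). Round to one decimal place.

90.5

Laspeyres price index uses base-period quantities as weights.
ΣP(Feb 2014)·Q(Jan 2014) = 399×11 + 512×5 + 7829×1 + 314×12 + 58×29 + 12959×1 = 4389 + 2560 + 7829 + 3768 + 1682 + 12959 = 33187
ΣP(Jan 2014)·Q(Jan 2014) = 377×11 + 355×5 + 10721×1 + 220×12 + 71×29 + 15342×1 = 4147 + 1775 + 10721 + 2640 + 2059 + 15342 = 36684
Index = 33187 / 36684 × 100 = 90.4672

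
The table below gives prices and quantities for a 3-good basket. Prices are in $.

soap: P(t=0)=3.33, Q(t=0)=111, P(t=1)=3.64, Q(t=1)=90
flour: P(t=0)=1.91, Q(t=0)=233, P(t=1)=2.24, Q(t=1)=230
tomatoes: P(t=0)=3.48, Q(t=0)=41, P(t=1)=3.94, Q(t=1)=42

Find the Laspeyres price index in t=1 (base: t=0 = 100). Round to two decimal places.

Laspeyres price index uses base-period quantities as weights.
ΣP(t=1)·Q(t=0) = 3.64×111 + 2.24×233 + 3.94×41 = 404.04 + 521.92 + 161.54 = 1087.5
ΣP(t=0)·Q(t=0) = 3.33×111 + 1.91×233 + 3.48×41 = 369.63 + 445.03 + 142.68 = 957.34
Index = 1087.5 / 957.34 × 100 = 113.5960

113.60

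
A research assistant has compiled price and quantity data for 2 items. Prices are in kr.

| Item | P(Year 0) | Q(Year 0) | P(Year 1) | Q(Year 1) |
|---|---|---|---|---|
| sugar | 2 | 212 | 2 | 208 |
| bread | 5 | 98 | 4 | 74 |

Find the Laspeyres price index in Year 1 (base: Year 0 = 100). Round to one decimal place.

89.3

Laspeyres price index uses base-period quantities as weights.
ΣP(Year 1)·Q(Year 0) = 2×212 + 4×98 = 424 + 392 = 816
ΣP(Year 0)·Q(Year 0) = 2×212 + 5×98 = 424 + 490 = 914
Index = 816 / 914 × 100 = 89.2779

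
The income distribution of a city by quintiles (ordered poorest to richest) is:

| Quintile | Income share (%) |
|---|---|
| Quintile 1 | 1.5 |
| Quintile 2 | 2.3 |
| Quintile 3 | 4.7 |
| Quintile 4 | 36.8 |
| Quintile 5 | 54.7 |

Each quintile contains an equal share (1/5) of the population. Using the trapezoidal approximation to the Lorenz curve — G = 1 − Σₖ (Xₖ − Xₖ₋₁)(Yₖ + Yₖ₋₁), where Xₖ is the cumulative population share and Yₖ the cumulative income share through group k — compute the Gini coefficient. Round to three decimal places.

Cumulative income shares Yₖ: 0.0150, 0.0380, 0.0850, 0.4530, 1.0000
Σ (Xₖ−Xₖ₋₁)(Yₖ+Yₖ₋₁) = (1/5)(0.0150+0.0000) + (1/5)(0.0380+0.0150) + (1/5)(0.0850+0.0380) + (1/5)(0.4530+0.0850) + (1/5)(1.0000+0.4530)
  = 0.0030 + 0.0106 + 0.0246 + 0.1076 + 0.2906 = 0.4364
G = 1 − 0.4364 = 0.5636

0.564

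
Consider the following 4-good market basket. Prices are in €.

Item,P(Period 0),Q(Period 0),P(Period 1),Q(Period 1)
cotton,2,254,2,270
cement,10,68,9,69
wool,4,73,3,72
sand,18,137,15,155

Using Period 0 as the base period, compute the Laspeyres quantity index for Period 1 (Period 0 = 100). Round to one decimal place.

Laspeyres quantity index uses base-period prices as weights.
ΣP(Period 0)·Q(Period 1) = 2×270 + 10×69 + 4×72 + 18×155 = 540 + 690 + 288 + 2790 = 4308
ΣP(Period 0)·Q(Period 0) = 2×254 + 10×68 + 4×73 + 18×137 = 508 + 680 + 292 + 2466 = 3946
Index = 4308 / 3946 × 100 = 109.1738

109.2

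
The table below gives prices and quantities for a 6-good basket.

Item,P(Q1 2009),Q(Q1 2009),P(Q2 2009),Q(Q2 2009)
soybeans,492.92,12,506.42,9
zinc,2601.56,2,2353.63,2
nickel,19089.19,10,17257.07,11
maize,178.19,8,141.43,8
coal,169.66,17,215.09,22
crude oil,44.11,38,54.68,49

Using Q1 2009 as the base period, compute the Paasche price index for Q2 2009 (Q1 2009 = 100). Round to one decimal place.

91.5

Paasche price index uses current-period quantities as weights.
ΣP(Q2 2009)·Q(Q2 2009) = 506.42×9 + 2353.63×2 + 17257.07×11 + 141.43×8 + 215.09×22 + 54.68×49 = 4557.78 + 4707.26 + 189827.77 + 1131.44 + 4731.98 + 2679.32 = 207635.55
ΣP(Q1 2009)·Q(Q2 2009) = 492.92×9 + 2601.56×2 + 19089.19×11 + 178.19×8 + 169.66×22 + 44.11×49 = 4436.28 + 5203.12 + 209981.09 + 1425.52 + 3732.52 + 2161.39 = 226939.92
Index = 207635.55 / 226939.92 × 100 = 91.4936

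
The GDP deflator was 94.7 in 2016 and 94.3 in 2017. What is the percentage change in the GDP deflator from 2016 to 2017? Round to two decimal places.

Change = (94.3 − 94.7) / 94.7 × 100
       = -0.4 / 94.7 × 100 = -0.4224%

-0.42%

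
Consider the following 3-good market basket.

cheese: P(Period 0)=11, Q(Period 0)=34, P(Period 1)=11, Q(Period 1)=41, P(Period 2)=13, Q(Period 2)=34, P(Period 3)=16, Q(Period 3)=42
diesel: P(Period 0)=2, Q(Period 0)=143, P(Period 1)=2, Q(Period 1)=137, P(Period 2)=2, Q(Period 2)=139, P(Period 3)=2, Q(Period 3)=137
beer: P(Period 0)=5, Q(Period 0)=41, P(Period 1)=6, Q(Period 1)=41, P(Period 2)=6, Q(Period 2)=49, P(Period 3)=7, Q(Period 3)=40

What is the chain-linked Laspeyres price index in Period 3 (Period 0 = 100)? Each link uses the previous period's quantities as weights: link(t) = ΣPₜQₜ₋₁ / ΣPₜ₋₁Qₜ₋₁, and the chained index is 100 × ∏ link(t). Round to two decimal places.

130.50

Link Period 0→Period 1:
ΣP(Period 1)Q(Period 0) = 11×34 + 2×143 + 6×41 = 374 + 286 + 246 = 906
ΣP(Period 0)Q(Period 0) = 11×34 + 2×143 + 5×41 = 374 + 286 + 205 = 865
link = 906/865 = 1.047399
Link Period 1→Period 2:
ΣP(Period 2)Q(Period 1) = 13×41 + 2×137 + 6×41 = 533 + 274 + 246 = 1053
ΣP(Period 1)Q(Period 1) = 11×41 + 2×137 + 6×41 = 451 + 274 + 246 = 971
link = 1053/971 = 1.084449
Link Period 2→Period 3:
ΣP(Period 3)Q(Period 2) = 16×34 + 2×139 + 7×49 = 544 + 278 + 343 = 1165
ΣP(Period 2)Q(Period 2) = 13×34 + 2×139 + 6×49 = 442 + 278 + 294 = 1014
link = 1165/1014 = 1.148915
Chained index = 100 × 1.047399 × 1.084449 × 1.148915 = 130.4996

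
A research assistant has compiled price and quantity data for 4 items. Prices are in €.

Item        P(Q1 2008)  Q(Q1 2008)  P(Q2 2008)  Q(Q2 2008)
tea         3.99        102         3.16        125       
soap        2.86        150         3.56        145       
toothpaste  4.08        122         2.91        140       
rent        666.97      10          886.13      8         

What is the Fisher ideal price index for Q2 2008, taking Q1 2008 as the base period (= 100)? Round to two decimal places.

124.56

Laspeyres component (base-period weights):
ΣP(Q2 2008)Q(Q1 2008) = 3.16×102 + 3.56×150 + 2.91×122 + 886.13×10 = 322.32 + 534 + 355.02 + 8861.3 = 10072.64
ΣP(Q1 2008)Q(Q1 2008) = 3.99×102 + 2.86×150 + 4.08×122 + 666.97×10 = 406.98 + 429 + 497.76 + 6669.7 = 8003.44
L = 10072.64 / 8003.44 × 100 = 125.8539
Paasche component (current-period weights):
ΣP(Q2 2008)Q(Q2 2008) = 3.16×125 + 3.56×145 + 2.91×140 + 886.13×8 = 395 + 516.2 + 407.4 + 7089.04 = 8407.64
ΣP(Q1 2008)Q(Q2 2008) = 3.99×125 + 2.86×145 + 4.08×140 + 666.97×8 = 498.75 + 414.7 + 571.2 + 5335.76 = 6820.41
P = 8407.64 / 6820.41 × 100 = 123.2718
Fisher = √(L × P) = √(125.8539 × 123.2718) = 124.5561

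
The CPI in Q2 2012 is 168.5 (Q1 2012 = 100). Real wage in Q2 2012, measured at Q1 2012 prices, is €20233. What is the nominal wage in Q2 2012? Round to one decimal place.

Nominal = Real × (Index/100) = 20233 × (168.5/100)
        = 20233 × 1.685 = 34092.6050

34092.6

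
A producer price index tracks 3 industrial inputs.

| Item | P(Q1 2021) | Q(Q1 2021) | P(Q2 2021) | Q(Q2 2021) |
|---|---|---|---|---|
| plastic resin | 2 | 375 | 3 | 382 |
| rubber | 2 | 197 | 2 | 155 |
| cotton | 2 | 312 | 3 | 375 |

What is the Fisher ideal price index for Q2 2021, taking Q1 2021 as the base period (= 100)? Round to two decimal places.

140.17

Laspeyres component (base-period weights):
ΣP(Q2 2021)Q(Q1 2021) = 3×375 + 2×197 + 3×312 = 1125 + 394 + 936 = 2455
ΣP(Q1 2021)Q(Q1 2021) = 2×375 + 2×197 + 2×312 = 750 + 394 + 624 = 1768
L = 2455 / 1768 × 100 = 138.8575
Paasche component (current-period weights):
ΣP(Q2 2021)Q(Q2 2021) = 3×382 + 2×155 + 3×375 = 1146 + 310 + 1125 = 2581
ΣP(Q1 2021)Q(Q2 2021) = 2×382 + 2×155 + 2×375 = 764 + 310 + 750 = 1824
P = 2581 / 1824 × 100 = 141.5022
Fisher = √(L × P) = √(138.8575 × 141.5022) = 140.1736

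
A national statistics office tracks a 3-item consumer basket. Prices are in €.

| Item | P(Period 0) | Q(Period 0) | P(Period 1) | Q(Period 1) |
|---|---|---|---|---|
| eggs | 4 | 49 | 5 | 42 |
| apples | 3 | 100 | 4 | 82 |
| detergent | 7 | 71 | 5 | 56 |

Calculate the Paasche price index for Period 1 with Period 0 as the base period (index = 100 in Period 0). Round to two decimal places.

Paasche price index uses current-period quantities as weights.
ΣP(Period 1)·Q(Period 1) = 5×42 + 4×82 + 5×56 = 210 + 328 + 280 = 818
ΣP(Period 0)·Q(Period 1) = 4×42 + 3×82 + 7×56 = 168 + 246 + 392 = 806
Index = 818 / 806 × 100 = 101.4888

101.49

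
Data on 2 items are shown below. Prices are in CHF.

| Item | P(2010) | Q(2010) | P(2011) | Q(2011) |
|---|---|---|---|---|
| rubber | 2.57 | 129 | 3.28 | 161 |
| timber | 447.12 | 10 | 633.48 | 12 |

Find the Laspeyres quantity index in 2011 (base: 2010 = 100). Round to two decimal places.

Laspeyres quantity index uses base-period prices as weights.
ΣP(2010)·Q(2011) = 2.57×161 + 447.12×12 = 413.77 + 5365.44 = 5779.21
ΣP(2010)·Q(2010) = 2.57×129 + 447.12×10 = 331.53 + 4471.2 = 4802.73
Index = 5779.21 / 4802.73 × 100 = 120.3318

120.33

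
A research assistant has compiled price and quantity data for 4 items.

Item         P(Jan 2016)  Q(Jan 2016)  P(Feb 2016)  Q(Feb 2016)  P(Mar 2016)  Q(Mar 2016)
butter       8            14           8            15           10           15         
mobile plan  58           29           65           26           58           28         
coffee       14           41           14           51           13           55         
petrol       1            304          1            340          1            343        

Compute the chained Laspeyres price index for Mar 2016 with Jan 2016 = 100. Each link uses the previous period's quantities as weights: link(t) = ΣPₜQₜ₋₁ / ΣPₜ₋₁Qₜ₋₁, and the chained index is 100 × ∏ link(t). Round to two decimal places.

99.97

Link Jan 2016→Feb 2016:
ΣP(Feb 2016)Q(Jan 2016) = 8×14 + 65×29 + 14×41 + 1×304 = 112 + 1885 + 574 + 304 = 2875
ΣP(Jan 2016)Q(Jan 2016) = 8×14 + 58×29 + 14×41 + 1×304 = 112 + 1682 + 574 + 304 = 2672
link = 2875/2672 = 1.075973
Link Feb 2016→Mar 2016:
ΣP(Mar 2016)Q(Feb 2016) = 10×15 + 58×26 + 13×51 + 1×340 = 150 + 1508 + 663 + 340 = 2661
ΣP(Feb 2016)Q(Feb 2016) = 8×15 + 65×26 + 14×51 + 1×340 = 120 + 1690 + 714 + 340 = 2864
link = 2661/2864 = 0.929120
Chained index = 100 × 1.075973 × 0.929120 = 99.9708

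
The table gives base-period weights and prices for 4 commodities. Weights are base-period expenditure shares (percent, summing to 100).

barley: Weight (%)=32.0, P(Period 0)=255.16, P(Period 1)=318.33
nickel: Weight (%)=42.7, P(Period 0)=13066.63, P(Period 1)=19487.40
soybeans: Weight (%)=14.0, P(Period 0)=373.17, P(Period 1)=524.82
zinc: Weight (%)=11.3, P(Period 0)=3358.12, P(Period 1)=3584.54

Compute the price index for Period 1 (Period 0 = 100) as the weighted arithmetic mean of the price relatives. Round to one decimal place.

135.4

barley: 32.0 × (318.33/255.16) = 32.0 × 1.247570 = 39.9222
nickel: 42.7 × (19487.40/13066.63) = 42.7 × 1.491387 = 63.6822
soybeans: 14.0 × (524.82/373.17) = 14.0 × 1.406383 = 19.6894
zinc: 11.3 × (3584.54/3358.12) = 11.3 × 1.067425 = 12.0619
Index = Σ wᵢ·(p₁ᵢ/p₀ᵢ) = 39.9222 + 63.6822 + 19.6894 + 12.0619 = 135.3557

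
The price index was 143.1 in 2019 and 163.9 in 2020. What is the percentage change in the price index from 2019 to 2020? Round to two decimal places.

14.54%

Change = (163.9 − 143.1) / 143.1 × 100
       = 20.8 / 143.1 × 100 = 14.5353%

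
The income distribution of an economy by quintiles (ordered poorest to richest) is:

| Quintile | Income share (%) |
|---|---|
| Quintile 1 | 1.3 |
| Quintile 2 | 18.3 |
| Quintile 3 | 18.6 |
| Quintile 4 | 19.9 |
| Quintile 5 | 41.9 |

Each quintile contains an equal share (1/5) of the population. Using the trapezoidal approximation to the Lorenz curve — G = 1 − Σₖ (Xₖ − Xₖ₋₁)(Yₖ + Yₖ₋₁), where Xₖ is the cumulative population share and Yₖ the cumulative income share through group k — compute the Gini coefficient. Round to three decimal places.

0.331

Cumulative income shares Yₖ: 0.0130, 0.1960, 0.3820, 0.5810, 1.0000
Σ (Xₖ−Xₖ₋₁)(Yₖ+Yₖ₋₁) = (1/5)(0.0130+0.0000) + (1/5)(0.1960+0.0130) + (1/5)(0.3820+0.1960) + (1/5)(0.5810+0.3820) + (1/5)(1.0000+0.5810)
  = 0.0026 + 0.0418 + 0.1156 + 0.1926 + 0.3162 = 0.6688
G = 1 − 0.6688 = 0.3312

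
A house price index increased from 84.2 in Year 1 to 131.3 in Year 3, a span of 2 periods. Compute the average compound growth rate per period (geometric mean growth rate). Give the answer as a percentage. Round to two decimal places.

Growth factor = (131.3/84.2)^(1/2) = (1.559382)^(1/2) = 1.248752
Growth rate = 1.248752 − 1 = 0.248752 = 24.8752%

24.88%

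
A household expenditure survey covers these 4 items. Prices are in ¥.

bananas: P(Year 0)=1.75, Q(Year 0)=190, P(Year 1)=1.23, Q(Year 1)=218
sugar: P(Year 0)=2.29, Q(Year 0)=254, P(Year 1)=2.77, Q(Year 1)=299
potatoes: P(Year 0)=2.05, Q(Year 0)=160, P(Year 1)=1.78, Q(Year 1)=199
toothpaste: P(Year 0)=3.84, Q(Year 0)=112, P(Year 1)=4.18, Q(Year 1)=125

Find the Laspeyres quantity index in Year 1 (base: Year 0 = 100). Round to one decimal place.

116.9

Laspeyres quantity index uses base-period prices as weights.
ΣP(Year 0)·Q(Year 1) = 1.75×218 + 2.29×299 + 2.05×199 + 3.84×125 = 381.5 + 684.71 + 407.95 + 480 = 1954.16
ΣP(Year 0)·Q(Year 0) = 1.75×190 + 2.29×254 + 2.05×160 + 3.84×112 = 332.5 + 581.66 + 328 + 430.08 = 1672.24
Index = 1954.16 / 1672.24 × 100 = 116.8588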